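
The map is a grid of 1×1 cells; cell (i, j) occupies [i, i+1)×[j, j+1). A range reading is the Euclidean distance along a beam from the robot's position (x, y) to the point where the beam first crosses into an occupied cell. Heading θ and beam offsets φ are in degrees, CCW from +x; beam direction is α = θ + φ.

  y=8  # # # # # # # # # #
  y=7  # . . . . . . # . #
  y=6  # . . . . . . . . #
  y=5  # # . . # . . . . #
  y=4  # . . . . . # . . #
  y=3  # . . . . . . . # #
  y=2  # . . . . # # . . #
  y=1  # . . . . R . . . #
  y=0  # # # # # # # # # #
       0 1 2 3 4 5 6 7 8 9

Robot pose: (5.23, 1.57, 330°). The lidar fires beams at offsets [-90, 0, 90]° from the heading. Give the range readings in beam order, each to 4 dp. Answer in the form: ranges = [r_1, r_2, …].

beam 1: φ=-90°, α=240°
  direction (-0.5000, -0.8660); cell (5,1); t to first gridline: x 0.4600, y 0.6582 (then +2.0000 / +1.1547)
    (4,1) via x @ 0.4600
    (4,0) via y @ 0.6582  # hit
  → r_1 = 0.6582
beam 2: φ=0°, α=330°
  direction (0.8660, -0.5000); cell (5,1); t to first gridline: x 0.8891, y 1.1400 (then +1.1547 / +2.0000)
    (6,1) via x @ 0.8891
    (6,0) via y @ 1.1400  # hit
  → r_2 = 1.1400
beam 3: φ=90°, α=60°
  direction (0.5000, 0.8660); cell (5,1); t to first gridline: x 1.5400, y 0.4965 (then +2.0000 / +1.1547)
    (5,2) via y @ 0.4965  # hit
  → r_3 = 0.4965

ranges = [0.6582, 1.1400, 0.4965]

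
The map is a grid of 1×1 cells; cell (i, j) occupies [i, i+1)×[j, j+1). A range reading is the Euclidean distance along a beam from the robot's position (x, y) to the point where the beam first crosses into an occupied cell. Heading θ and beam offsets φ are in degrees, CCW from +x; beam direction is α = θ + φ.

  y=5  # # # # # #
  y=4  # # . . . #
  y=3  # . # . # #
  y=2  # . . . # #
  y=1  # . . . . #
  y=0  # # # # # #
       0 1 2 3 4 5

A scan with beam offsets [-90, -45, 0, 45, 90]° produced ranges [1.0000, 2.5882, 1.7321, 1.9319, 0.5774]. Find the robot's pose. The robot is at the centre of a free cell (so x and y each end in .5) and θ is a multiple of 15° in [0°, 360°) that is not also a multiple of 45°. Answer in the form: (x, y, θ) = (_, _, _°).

Enumerate (i+0.5, j+0.5, θ) over the 12 free cells and 16 admissible headings. For each, cast all 5 beams and compare to the given ranges.
  (4.5, 4.5, 15°): beam 1 = 0.5176 ≠ 1.0000 ✗
  (1.5, 3.5, 330°): beam 3 = 0.5774 ≠ 1.7321 ✗
  (2.5, 4.5, 15°): beam 1 = 0.5176 ≠ 1.0000 ✗
  …
  (1.5, 1.5, 60°): r_1=1.0000, r_2=2.5882, r_3=1.7321, r_4=1.9319, r_5=0.5774 — all match ✓
No second candidate reproduces the full scan.

(x, y, θ) = (1.5, 1.5, 60°)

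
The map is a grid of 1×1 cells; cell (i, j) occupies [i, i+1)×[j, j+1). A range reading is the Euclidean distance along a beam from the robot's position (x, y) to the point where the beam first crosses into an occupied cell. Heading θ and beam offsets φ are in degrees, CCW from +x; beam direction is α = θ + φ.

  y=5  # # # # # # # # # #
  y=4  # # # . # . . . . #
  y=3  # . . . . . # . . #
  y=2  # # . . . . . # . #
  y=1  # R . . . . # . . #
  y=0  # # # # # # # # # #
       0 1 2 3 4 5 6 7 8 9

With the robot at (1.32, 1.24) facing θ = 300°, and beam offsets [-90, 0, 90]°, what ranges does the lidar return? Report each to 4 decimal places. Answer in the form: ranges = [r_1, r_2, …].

ranges = [0.3695, 0.2771, 5.4040]

beam 1: φ=-90°, α=210°
  cosα=-0.8660 sinα=-0.5000 | (1,1) | tMaxX 0.3695 tMaxY 0.4800 | tΔX 1.1547 tΔY 2.0000
    t=0.3695 [x] (0,1) — stop
  → r_1 = 0.3695
beam 2: φ=0°, α=300°
  cosα=0.5000 sinα=-0.8660 | (1,1) | tMaxX 1.3600 tMaxY 0.2771 | tΔX 2.0000 tΔY 1.1547
    t=0.2771 [y] (1,0) — stop
  → r_2 = 0.2771
beam 3: φ=90°, α=30°
  cosα=0.8660 sinα=0.5000 | (1,1) | tMaxX 0.7852 tMaxY 1.5200 | tΔX 1.1547 tΔY 2.0000
    t=0.7852 [x] (2,1)
    t=1.5200 [y] (2,2)
    t=1.9399 [x] (3,2)
    t=3.0946 [x] (4,2)
    t=3.5200 [y] (4,3)
    t=4.2493 [x] (5,3)
    t=5.4040 [x] (6,3) — stop
  → r_3 = 5.4040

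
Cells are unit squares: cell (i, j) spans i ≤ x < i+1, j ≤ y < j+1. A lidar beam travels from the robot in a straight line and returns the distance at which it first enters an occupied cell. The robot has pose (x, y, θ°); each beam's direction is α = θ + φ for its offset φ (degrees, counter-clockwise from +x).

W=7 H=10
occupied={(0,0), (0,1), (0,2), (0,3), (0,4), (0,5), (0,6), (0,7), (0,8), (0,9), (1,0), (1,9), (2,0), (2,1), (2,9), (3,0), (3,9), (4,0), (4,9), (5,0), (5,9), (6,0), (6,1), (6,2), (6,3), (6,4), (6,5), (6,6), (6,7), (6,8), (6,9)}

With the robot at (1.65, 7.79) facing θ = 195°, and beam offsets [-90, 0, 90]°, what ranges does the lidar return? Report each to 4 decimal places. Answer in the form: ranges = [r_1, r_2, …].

beam 1: φ=-90°, α=105°
  cosα=-0.2588 sinα=0.9659 | (1,7) | tMaxX 2.5114 tMaxY 0.2174 | tΔX 3.8637 tΔY 1.0353
    t=0.2174 [y] (1,8)
    t=1.2527 [y] (1,9) — stop
  → r_1 = 1.2527
beam 2: φ=0°, α=195°
  cosα=-0.9659 sinα=-0.2588 | (1,7) | tMaxX 0.6729 tMaxY 3.0523 | tΔX 1.0353 tΔY 3.8637
    t=0.6729 [x] (0,7) — stop
  → r_2 = 0.6729
beam 3: φ=90°, α=285°
  cosα=0.2588 sinα=-0.9659 | (1,7) | tMaxX 1.3523 tMaxY 0.8179 | tΔX 3.8637 tΔY 1.0353
    t=0.8179 [y] (1,6)
    t=1.3523 [x] (2,6)
    t=1.8531 [y] (2,5)
    t=2.8884 [y] (2,4)
    t=3.9237 [y] (2,3)
    t=4.9590 [y] (2,2)
    t=5.2160 [x] (3,2)
    t=5.9942 [y] (3,1)
    t=7.0295 [y] (3,0) — stop
  → r_3 = 7.0295

ranges = [1.2527, 0.6729, 7.0295]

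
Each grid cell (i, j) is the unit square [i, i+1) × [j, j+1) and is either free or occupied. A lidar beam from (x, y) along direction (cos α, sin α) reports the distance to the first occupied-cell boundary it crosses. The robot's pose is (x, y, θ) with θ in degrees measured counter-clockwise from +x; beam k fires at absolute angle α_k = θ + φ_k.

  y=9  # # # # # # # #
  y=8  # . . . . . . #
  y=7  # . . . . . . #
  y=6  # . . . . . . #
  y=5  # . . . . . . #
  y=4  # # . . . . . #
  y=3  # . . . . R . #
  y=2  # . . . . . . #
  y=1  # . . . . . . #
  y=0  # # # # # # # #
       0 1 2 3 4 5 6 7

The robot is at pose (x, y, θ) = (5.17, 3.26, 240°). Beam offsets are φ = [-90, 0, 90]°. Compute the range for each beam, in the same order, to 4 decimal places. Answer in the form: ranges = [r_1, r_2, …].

ranges = [4.8151, 2.6096, 2.1131]

beam 1: φ=-90°, α=150°
  direction (-0.8660, 0.5000); cell (5,3); t to first gridline: x 0.1963, y 1.4800 (then +1.1547 / +2.0000)
    (4,3) via x @ 0.1963
    (3,3) via x @ 1.3510
    (3,4) via y @ 1.4800
    (2,4) via x @ 2.5057
    (2,5) via y @ 3.4800
    (1,5) via x @ 3.6604
    (0,5) via x @ 4.8151  # hit
  → r_1 = 4.8151
beam 2: φ=0°, α=240°
  direction (-0.5000, -0.8660); cell (5,3); t to first gridline: x 0.3400, y 0.3002 (then +2.0000 / +1.1547)
    (5,2) via y @ 0.3002
    (4,2) via x @ 0.3400
    (4,1) via y @ 1.4549
    (3,1) via x @ 2.3400
    (3,0) via y @ 2.6096  # hit
  → r_2 = 2.6096
beam 3: φ=90°, α=330°
  direction (0.8660, -0.5000); cell (5,3); t to first gridline: x 0.9584, y 0.5200 (then +1.1547 / +2.0000)
    (5,2) via y @ 0.5200
    (6,2) via x @ 0.9584
    (7,2) via x @ 2.1131  # hit
  → r_3 = 2.1131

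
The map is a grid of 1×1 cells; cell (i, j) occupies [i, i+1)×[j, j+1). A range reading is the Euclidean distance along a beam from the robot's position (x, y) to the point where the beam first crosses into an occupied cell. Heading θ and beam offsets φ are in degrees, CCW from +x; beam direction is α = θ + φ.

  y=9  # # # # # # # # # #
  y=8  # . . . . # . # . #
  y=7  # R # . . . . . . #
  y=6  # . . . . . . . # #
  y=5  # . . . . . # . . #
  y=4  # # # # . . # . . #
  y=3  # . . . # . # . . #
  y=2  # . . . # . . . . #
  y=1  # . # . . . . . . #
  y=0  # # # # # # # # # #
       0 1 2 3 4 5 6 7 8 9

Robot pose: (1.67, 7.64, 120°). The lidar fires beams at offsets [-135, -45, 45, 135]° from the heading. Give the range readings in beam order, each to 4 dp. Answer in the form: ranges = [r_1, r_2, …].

beam 1: φ=-135°, α=345°
  cosα=0.9659 sinα=-0.2588 | (1,7) | tMaxX 0.3416 tMaxY 2.4728 | tΔX 1.0353 tΔY 3.8637
    t=0.3416 [x] (2,7) — stop
  → r_1 = 0.3416
beam 2: φ=-45°, α=75°
  cosα=0.2588 sinα=0.9659 | (1,7) | tMaxX 1.2750 tMaxY 0.3727 | tΔX 3.8637 tΔY 1.0353
    t=0.3727 [y] (1,8)
    t=1.2750 [x] (2,8)
    t=1.4080 [y] (2,9) — stop
  → r_2 = 1.4080
beam 3: φ=45°, α=165°
  cosα=-0.9659 sinα=0.2588 | (1,7) | tMaxX 0.6936 tMaxY 1.3909 | tΔX 1.0353 tΔY 3.8637
    t=0.6936 [x] (0,7) — stop
  → r_3 = 0.6936
beam 4: φ=135°, α=255°
  cosα=-0.2588 sinα=-0.9659 | (1,7) | tMaxX 2.5887 tMaxY 0.6626 | tΔX 3.8637 tΔY 1.0353
    t=0.6626 [y] (1,6)
    t=1.6979 [y] (1,5)
    t=2.5887 [x] (0,5) — stop
  → r_4 = 2.5887

ranges = [0.3416, 1.4080, 0.6936, 2.5887]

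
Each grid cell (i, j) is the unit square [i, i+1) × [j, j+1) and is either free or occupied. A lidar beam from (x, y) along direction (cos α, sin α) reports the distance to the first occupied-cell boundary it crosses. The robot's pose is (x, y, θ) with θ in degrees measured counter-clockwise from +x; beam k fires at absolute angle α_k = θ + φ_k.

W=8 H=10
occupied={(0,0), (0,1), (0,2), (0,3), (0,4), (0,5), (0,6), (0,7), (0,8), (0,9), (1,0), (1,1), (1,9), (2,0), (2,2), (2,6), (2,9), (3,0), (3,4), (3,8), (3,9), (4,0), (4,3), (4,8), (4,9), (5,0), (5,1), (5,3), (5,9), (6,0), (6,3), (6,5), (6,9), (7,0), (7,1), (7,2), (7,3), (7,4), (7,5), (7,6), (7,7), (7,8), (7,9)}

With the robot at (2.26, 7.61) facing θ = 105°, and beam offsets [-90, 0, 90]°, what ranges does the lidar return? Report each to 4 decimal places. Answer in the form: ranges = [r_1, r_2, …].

beam 1: φ=-90°, α=15°
  dir = (cos 15°, sin 15°) = (0.9659, 0.2588); from cell (2,7)
  next x-line at t=0.7661, next y-line at t=1.5068; Δt_x=1.0353, Δt_y=3.8637
    x: enter (3,7) at t=0.7661
    y: enter (3,8) at t=1.5068 ← occupied
  → r_1 = 1.5068
beam 2: φ=0°, α=105°
  dir = (cos 105°, sin 105°) = (-0.2588, 0.9659); from cell (2,7)
  next x-line at t=1.0046, next y-line at t=0.4038; Δt_x=3.8637, Δt_y=1.0353
    y: enter (2,8) at t=0.4038
    x: enter (1,8) at t=1.0046
    y: enter (1,9) at t=1.4390 ← occupied
  → r_2 = 1.4390
beam 3: φ=90°, α=195°
  dir = (cos 195°, sin 195°) = (-0.9659, -0.2588); from cell (2,7)
  next x-line at t=0.2692, next y-line at t=2.3569; Δt_x=1.0353, Δt_y=3.8637
    x: enter (1,7) at t=0.2692
    x: enter (0,7) at t=1.3044 ← occupied
  → r_3 = 1.3044

ranges = [1.5068, 1.4390, 1.3044]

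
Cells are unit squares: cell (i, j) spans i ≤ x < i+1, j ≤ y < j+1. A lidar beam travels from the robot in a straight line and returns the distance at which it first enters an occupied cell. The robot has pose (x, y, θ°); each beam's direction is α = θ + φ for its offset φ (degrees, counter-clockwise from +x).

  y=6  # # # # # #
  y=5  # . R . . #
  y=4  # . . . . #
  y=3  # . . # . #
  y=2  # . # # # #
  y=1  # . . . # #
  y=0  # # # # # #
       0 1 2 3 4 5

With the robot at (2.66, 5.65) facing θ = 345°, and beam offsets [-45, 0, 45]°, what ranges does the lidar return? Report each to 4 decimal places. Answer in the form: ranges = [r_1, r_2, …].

beam 1: φ=-45°, α=300°
  d=(0.5000,-0.8660)  start (2,5)  tX=0.6800 tY=0.7506  stride 1/|dx|=2.0000 1/|dy|=1.1547
    cross x-line → (3,5), t=0.6800
    cross y-line → (3,4), t=0.7506
    cross y-line → (3,3), t=1.9053 (wall)
  → r_1 = 1.9053
beam 2: φ=0°, α=345°
  d=(0.9659,-0.2588)  start (2,5)  tX=0.3520 tY=2.5114  stride 1/|dx|=1.0353 1/|dy|=3.8637
    cross x-line → (3,5), t=0.3520
    cross x-line → (4,5), t=1.3873
    cross x-line → (5,5), t=2.4225 (wall)
  → r_2 = 2.4225
beam 3: φ=45°, α=30°
  d=(0.8660,0.5000)  start (2,5)  tX=0.3926 tY=0.7000  stride 1/|dx|=1.1547 1/|dy|=2.0000
    cross x-line → (3,5), t=0.3926
    cross y-line → (3,6), t=0.7000 (wall)
  → r_3 = 0.7000

ranges = [1.9053, 2.4225, 0.7000]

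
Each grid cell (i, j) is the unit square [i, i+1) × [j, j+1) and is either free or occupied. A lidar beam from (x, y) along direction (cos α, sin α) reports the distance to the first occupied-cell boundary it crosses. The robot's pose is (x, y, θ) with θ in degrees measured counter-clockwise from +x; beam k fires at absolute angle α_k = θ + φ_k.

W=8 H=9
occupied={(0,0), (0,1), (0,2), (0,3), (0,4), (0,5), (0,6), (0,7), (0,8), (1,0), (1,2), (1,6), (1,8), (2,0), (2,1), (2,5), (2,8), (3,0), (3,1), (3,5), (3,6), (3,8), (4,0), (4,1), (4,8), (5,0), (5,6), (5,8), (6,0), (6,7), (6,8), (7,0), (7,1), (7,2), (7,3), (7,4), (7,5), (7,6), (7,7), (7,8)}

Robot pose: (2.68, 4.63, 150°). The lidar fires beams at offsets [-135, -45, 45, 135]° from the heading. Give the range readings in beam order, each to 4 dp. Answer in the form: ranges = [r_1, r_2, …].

ranges = [4.4724, 0.3831, 1.7393, 2.7228]

beam 1: φ=-135°, α=15°
  dir = (cos 15°, sin 15°) = (0.9659, 0.2588); from cell (2,4)
  next x-line at t=0.3313, next y-line at t=1.4296; Δt_x=1.0353, Δt_y=3.8637
    x: enter (3,4) at t=0.3313
    x: enter (4,4) at t=1.3666
    y: enter (4,5) at t=1.4296
    x: enter (5,5) at t=2.4018
    x: enter (6,5) at t=3.4371
    x: enter (7,5) at t=4.4724 ← occupied
  → r_1 = 4.4724
beam 2: φ=-45°, α=105°
  dir = (cos 105°, sin 105°) = (-0.2588, 0.9659); from cell (2,4)
  next x-line at t=2.6273, next y-line at t=0.3831; Δt_x=3.8637, Δt_y=1.0353
    y: enter (2,5) at t=0.3831 ← occupied
  → r_2 = 0.3831
beam 3: φ=45°, α=195°
  dir = (cos 195°, sin 195°) = (-0.9659, -0.2588); from cell (2,4)
  next x-line at t=0.7040, next y-line at t=2.4341; Δt_x=1.0353, Δt_y=3.8637
    x: enter (1,4) at t=0.7040
    x: enter (0,4) at t=1.7393 ← occupied
  → r_3 = 1.7393
beam 4: φ=135°, α=285°
  dir = (cos 285°, sin 285°) = (0.2588, -0.9659); from cell (2,4)
  next x-line at t=1.2364, next y-line at t=0.6522; Δt_x=3.8637, Δt_y=1.0353
    y: enter (2,3) at t=0.6522
    x: enter (3,3) at t=1.2364
    y: enter (3,2) at t=1.6875
    y: enter (3,1) at t=2.7228 ← occupied
  → r_4 = 2.7228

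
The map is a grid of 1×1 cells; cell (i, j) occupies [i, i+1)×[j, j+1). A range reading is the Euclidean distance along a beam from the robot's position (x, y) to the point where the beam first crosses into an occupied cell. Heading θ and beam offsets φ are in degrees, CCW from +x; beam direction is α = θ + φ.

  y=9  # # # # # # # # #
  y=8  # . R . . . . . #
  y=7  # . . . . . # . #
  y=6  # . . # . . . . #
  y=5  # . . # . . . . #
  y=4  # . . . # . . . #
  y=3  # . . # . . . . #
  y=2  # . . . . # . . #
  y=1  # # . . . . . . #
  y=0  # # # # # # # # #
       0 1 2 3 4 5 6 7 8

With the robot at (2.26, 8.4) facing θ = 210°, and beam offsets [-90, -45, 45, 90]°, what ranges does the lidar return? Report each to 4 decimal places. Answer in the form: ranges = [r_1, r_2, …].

ranges = [0.6928, 1.3044, 4.8683, 1.6166]

beam 1: φ=-90°, α=120°
  direction (-0.5000, 0.8660); cell (2,8); t to first gridline: x 0.5200, y 0.6928 (then +2.0000 / +1.1547)
    (1,8) via x @ 0.5200
    (1,9) via y @ 0.6928  # hit
  → r_1 = 0.6928
beam 2: φ=-45°, α=165°
  direction (-0.9659, 0.2588); cell (2,8); t to first gridline: x 0.2692, y 2.3182 (then +1.0353 / +3.8637)
    (1,8) via x @ 0.2692
    (0,8) via x @ 1.3044  # hit
  → r_2 = 1.3044
beam 3: φ=45°, α=255°
  direction (-0.2588, -0.9659); cell (2,8); t to first gridline: x 1.0046, y 0.4141 (then +3.8637 / +1.0353)
    (2,7) via y @ 0.4141
    (1,7) via x @ 1.0046
    (1,6) via y @ 1.4494
    (1,5) via y @ 2.4847
    (1,4) via y @ 3.5199
    (1,3) via y @ 4.5552
    (0,3) via x @ 4.8683  # hit
  → r_3 = 4.8683
beam 4: φ=90°, α=300°
  direction (0.5000, -0.8660); cell (2,8); t to first gridline: x 1.4800, y 0.4619 (then +2.0000 / +1.1547)
    (2,7) via y @ 0.4619
    (3,7) via x @ 1.4800
    (3,6) via y @ 1.6166  # hit
  → r_4 = 1.6166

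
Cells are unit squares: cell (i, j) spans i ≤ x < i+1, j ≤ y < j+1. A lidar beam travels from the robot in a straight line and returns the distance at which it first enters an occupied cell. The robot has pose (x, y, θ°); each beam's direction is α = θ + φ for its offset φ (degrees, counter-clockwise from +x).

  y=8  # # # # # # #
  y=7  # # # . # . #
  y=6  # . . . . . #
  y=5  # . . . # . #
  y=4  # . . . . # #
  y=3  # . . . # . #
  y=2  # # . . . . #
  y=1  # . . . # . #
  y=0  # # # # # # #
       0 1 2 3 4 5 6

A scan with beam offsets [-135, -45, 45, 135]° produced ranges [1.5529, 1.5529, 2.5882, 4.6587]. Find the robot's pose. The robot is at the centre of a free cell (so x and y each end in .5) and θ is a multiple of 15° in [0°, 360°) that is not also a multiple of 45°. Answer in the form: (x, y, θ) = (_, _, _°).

(x, y, θ) = (3.5, 2.5, 330°)

The pose lattice has 27·16 = 432 candidates. Test each by forward raycasting.
  (1.5, 6.5, 330°): beam 1 = 0.5176 ≠ 1.5529 ✗
  (5.5, 3.5, 120°): beam 1 = 0.5176 ≠ 1.5529 ✗
  (1.5, 5.5, 255°): beam 1 = 1.0000 ≠ 1.5529 ✗
  (4.5, 4.5, 60°): beam 1 = 0.5176 ≠ 1.5529 ✗
  …
  (3.5, 2.5, 330°): r_1=1.5529, r_2=1.5529, r_3=2.5882, r_4=4.6587 — all match ✓
Only this pose fits every beam.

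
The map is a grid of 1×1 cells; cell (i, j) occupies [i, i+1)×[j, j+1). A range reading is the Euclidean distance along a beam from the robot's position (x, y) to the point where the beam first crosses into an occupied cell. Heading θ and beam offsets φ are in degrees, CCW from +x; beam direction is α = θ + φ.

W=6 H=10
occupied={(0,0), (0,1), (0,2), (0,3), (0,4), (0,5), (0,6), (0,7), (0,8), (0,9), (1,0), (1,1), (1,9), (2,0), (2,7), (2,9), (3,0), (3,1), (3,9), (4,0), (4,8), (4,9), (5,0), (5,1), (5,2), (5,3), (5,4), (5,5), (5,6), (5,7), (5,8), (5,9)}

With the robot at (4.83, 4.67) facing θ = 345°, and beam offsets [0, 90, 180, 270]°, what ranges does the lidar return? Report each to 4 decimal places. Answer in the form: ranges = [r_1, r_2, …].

beam 1: φ=0°, α=345°
  direction (0.9659, -0.2588); cell (4,4); t to first gridline: x 0.1760, y 2.5887 (then +1.0353 / +3.8637)
    (5,4) via x @ 0.1760  # hit
  → r_1 = 0.1760
beam 2: φ=90°, α=75°
  direction (0.2588, 0.9659); cell (4,4); t to first gridline: x 0.6568, y 0.3416 (then +3.8637 / +1.0353)
    (4,5) via y @ 0.3416
    (5,5) via x @ 0.6568  # hit
  → r_2 = 0.6568
beam 3: φ=180°, α=165°
  direction (-0.9659, 0.2588); cell (4,4); t to first gridline: x 0.8593, y 1.2750 (then +1.0353 / +3.8637)
    (3,4) via x @ 0.8593
    (3,5) via y @ 1.2750
    (2,5) via x @ 1.8946
    (1,5) via x @ 2.9298
    (0,5) via x @ 3.9651  # hit
  → r_3 = 3.9651
beam 4: φ=270°, α=255°
  direction (-0.2588, -0.9659); cell (4,4); t to first gridline: x 3.2069, y 0.6936 (then +3.8637 / +1.0353)
    (4,3) via y @ 0.6936
    (4,2) via y @ 1.7289
    (4,1) via y @ 2.7642
    (3,1) via x @ 3.2069  # hit
  → r_4 = 3.2069

ranges = [0.1760, 0.6568, 3.9651, 3.2069]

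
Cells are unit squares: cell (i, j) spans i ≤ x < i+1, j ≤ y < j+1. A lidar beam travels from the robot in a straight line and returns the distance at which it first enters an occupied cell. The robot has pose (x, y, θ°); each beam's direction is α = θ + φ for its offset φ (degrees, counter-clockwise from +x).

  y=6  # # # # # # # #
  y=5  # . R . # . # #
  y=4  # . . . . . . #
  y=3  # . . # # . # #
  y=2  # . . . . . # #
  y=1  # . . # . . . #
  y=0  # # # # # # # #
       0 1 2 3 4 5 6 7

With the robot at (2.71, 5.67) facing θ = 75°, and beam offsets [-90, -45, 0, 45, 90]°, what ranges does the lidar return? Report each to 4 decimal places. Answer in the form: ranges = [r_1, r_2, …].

ranges = [1.3355, 0.6600, 0.3416, 0.3811, 1.2750]

beam 1: φ=-90°, α=345°
  dir = (cos 345°, sin 345°) = (0.9659, -0.2588); from cell (2,5)
  next x-line at t=0.3002, next y-line at t=2.5887; Δt_x=1.0353, Δt_y=3.8637
    x: enter (3,5) at t=0.3002
    x: enter (4,5) at t=1.3355 ← occupied
  → r_1 = 1.3355
beam 2: φ=-45°, α=30°
  dir = (cos 30°, sin 30°) = (0.8660, 0.5000); from cell (2,5)
  next x-line at t=0.3349, next y-line at t=0.6600; Δt_x=1.1547, Δt_y=2.0000
    x: enter (3,5) at t=0.3349
    y: enter (3,6) at t=0.6600 ← occupied
  → r_2 = 0.6600
beam 3: φ=0°, α=75°
  dir = (cos 75°, sin 75°) = (0.2588, 0.9659); from cell (2,5)
  next x-line at t=1.1205, next y-line at t=0.3416; Δt_x=3.8637, Δt_y=1.0353
    y: enter (2,6) at t=0.3416 ← occupied
  → r_3 = 0.3416
beam 4: φ=45°, α=120°
  dir = (cos 120°, sin 120°) = (-0.5000, 0.8660); from cell (2,5)
  next x-line at t=1.4200, next y-line at t=0.3811; Δt_x=2.0000, Δt_y=1.1547
    y: enter (2,6) at t=0.3811 ← occupied
  → r_4 = 0.3811
beam 5: φ=90°, α=165°
  dir = (cos 165°, sin 165°) = (-0.9659, 0.2588); from cell (2,5)
  next x-line at t=0.7350, next y-line at t=1.2750; Δt_x=1.0353, Δt_y=3.8637
    x: enter (1,5) at t=0.7350
    y: enter (1,6) at t=1.2750 ← occupied
  → r_5 = 1.2750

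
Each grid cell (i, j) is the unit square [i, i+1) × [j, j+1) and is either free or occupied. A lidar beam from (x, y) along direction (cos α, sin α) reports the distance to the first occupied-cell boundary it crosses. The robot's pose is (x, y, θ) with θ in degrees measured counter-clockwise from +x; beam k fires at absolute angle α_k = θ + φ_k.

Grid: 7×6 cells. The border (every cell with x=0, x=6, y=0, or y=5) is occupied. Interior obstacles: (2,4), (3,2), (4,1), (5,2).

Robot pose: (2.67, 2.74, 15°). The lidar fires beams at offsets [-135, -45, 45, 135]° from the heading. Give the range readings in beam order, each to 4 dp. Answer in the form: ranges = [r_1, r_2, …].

ranges = [2.0092, 0.3811, 2.6096, 1.9283]

beam 1: φ=-135°, α=240°
  direction (-0.5000, -0.8660); cell (2,2); t to first gridline: x 1.3400, y 0.8545 (then +2.0000 / +1.1547)
    (2,1) via y @ 0.8545
    (1,1) via x @ 1.3400
    (1,0) via y @ 2.0092  # hit
  → r_1 = 2.0092
beam 2: φ=-45°, α=330°
  direction (0.8660, -0.5000); cell (2,2); t to first gridline: x 0.3811, y 1.4800 (then +1.1547 / +2.0000)
    (3,2) via x @ 0.3811  # hit
  → r_2 = 0.3811
beam 3: φ=45°, α=60°
  direction (0.5000, 0.8660); cell (2,2); t to first gridline: x 0.6600, y 0.3002 (then +2.0000 / +1.1547)
    (2,3) via y @ 0.3002
    (3,3) via x @ 0.6600
    (3,4) via y @ 1.4549
    (3,5) via y @ 2.6096  # hit
  → r_3 = 2.6096
beam 4: φ=135°, α=150°
  direction (-0.8660, 0.5000); cell (2,2); t to first gridline: x 0.7736, y 0.5200 (then +1.1547 / +2.0000)
    (2,3) via y @ 0.5200
    (1,3) via x @ 0.7736
    (0,3) via x @ 1.9283  # hit
  → r_4 = 1.9283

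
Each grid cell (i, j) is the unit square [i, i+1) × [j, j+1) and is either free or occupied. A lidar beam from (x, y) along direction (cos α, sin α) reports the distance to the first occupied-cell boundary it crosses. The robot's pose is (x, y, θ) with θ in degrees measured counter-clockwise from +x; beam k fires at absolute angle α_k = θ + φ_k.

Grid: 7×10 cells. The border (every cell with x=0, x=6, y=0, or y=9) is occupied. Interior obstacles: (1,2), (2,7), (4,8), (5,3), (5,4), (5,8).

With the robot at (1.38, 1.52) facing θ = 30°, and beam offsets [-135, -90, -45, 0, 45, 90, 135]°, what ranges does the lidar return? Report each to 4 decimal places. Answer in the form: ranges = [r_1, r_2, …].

ranges = [0.5383, 0.6004, 2.0091, 4.1800, 0.4969, 0.5543, 0.3934]

beam 1: φ=-135°, α=255°
  d=(-0.2588,-0.9659)  start (1,1)  tX=1.4682 tY=0.5383  stride 1/|dx|=3.8637 1/|dy|=1.0353
    cross y-line → (1,0), t=0.5383 (wall)
  → r_1 = 0.5383
beam 2: φ=-90°, α=300°
  d=(0.5000,-0.8660)  start (1,1)  tX=1.2400 tY=0.6004  stride 1/|dx|=2.0000 1/|dy|=1.1547
    cross y-line → (1,0), t=0.6004 (wall)
  → r_2 = 0.6004
beam 3: φ=-45°, α=345°
  d=(0.9659,-0.2588)  start (1,1)  tX=0.6419 tY=2.0091  stride 1/|dx|=1.0353 1/|dy|=3.8637
    cross x-line → (2,1), t=0.6419
    cross x-line → (3,1), t=1.6771
    cross y-line → (3,0), t=2.0091 (wall)
  → r_3 = 2.0091
beam 4: φ=0°, α=30°
  d=(0.8660,0.5000)  start (1,1)  tX=0.7159 tY=0.9600  stride 1/|dx|=1.1547 1/|dy|=2.0000
    cross x-line → (2,1), t=0.7159
    cross y-line → (2,2), t=0.9600
    cross x-line → (3,2), t=1.8706
    cross y-line → (3,3), t=2.9600
    cross x-line → (4,3), t=3.0253
    cross x-line → (5,3), t=4.1800 (wall)
  → r_4 = 4.1800
beam 5: φ=45°, α=75°
  d=(0.2588,0.9659)  start (1,1)  tX=2.3955 tY=0.4969  stride 1/|dx|=3.8637 1/|dy|=1.0353
    cross y-line → (1,2), t=0.4969 (wall)
  → r_5 = 0.4969
beam 6: φ=90°, α=120°
  d=(-0.5000,0.8660)  start (1,1)  tX=0.7600 tY=0.5543  stride 1/|dx|=2.0000 1/|dy|=1.1547
    cross y-line → (1,2), t=0.5543 (wall)
  → r_6 = 0.5543
beam 7: φ=135°, α=165°
  d=(-0.9659,0.2588)  start (1,1)  tX=0.3934 tY=1.8546  stride 1/|dx|=1.0353 1/|dy|=3.8637
    cross x-line → (0,1), t=0.3934 (wall)
  → r_7 = 0.3934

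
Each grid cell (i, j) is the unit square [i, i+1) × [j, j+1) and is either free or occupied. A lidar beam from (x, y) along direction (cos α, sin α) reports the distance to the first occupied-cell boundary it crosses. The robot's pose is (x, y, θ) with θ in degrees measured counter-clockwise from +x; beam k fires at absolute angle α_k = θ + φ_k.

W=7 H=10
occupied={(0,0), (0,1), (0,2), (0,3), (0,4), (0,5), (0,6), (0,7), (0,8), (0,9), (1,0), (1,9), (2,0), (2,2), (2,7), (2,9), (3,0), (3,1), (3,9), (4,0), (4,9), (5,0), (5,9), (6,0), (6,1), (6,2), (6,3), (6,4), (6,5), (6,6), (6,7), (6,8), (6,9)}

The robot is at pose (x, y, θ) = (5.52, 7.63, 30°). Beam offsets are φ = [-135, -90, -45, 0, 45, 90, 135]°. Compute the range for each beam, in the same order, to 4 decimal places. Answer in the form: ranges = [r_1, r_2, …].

beam 1: φ=-135°, α=255°
  cosα=-0.2588 sinα=-0.9659 | (5,7) | tMaxX 2.0091 tMaxY 0.6522 | tΔX 3.8637 tΔY 1.0353
    t=0.6522 [y] (5,6)
    t=1.6875 [y] (5,5)
    t=2.0091 [x] (4,5)
    t=2.7228 [y] (4,4)
    t=3.7581 [y] (4,3)
    t=4.7933 [y] (4,2)
    t=5.8286 [y] (4,1)
    t=5.8728 [x] (3,1) — stop
  → r_1 = 5.8728
beam 2: φ=-90°, α=300°
  cosα=0.5000 sinα=-0.8660 | (5,7) | tMaxX 0.9600 tMaxY 0.7275 | tΔX 2.0000 tΔY 1.1547
    t=0.7275 [y] (5,6)
    t=0.9600 [x] (6,6) — stop
  → r_2 = 0.9600
beam 3: φ=-45°, α=345°
  cosα=0.9659 sinα=-0.2588 | (5,7) | tMaxX 0.4969 tMaxY 2.4341 | tΔX 1.0353 tΔY 3.8637
    t=0.4969 [x] (6,7) — stop
  → r_3 = 0.4969
beam 4: φ=0°, α=30°
  cosα=0.8660 sinα=0.5000 | (5,7) | tMaxX 0.5543 tMaxY 0.7400 | tΔX 1.1547 tΔY 2.0000
    t=0.5543 [x] (6,7) — stop
  → r_4 = 0.5543
beam 5: φ=45°, α=75°
  cosα=0.2588 sinα=0.9659 | (5,7) | tMaxX 1.8546 tMaxY 0.3831 | tΔX 3.8637 tΔY 1.0353
    t=0.3831 [y] (5,8)
    t=1.4183 [y] (5,9) — stop
  → r_5 = 1.4183
beam 6: φ=90°, α=120°
  cosα=-0.5000 sinα=0.8660 | (5,7) | tMaxX 1.0400 tMaxY 0.4272 | tΔX 2.0000 tΔY 1.1547
    t=0.4272 [y] (5,8)
    t=1.0400 [x] (4,8)
    t=1.5819 [y] (4,9) — stop
  → r_6 = 1.5819
beam 7: φ=135°, α=165°
  cosα=-0.9659 sinα=0.2588 | (5,7) | tMaxX 0.5383 tMaxY 1.4296 | tΔX 1.0353 tΔY 3.8637
    t=0.5383 [x] (4,7)
    t=1.4296 [y] (4,8)
    t=1.5736 [x] (3,8)
    t=2.6089 [x] (2,8)
    t=3.6442 [x] (1,8)
    t=4.6794 [x] (0,8) — stop
  → r_7 = 4.6794

ranges = [5.8728, 0.9600, 0.4969, 0.5543, 1.4183, 1.5819, 4.6794]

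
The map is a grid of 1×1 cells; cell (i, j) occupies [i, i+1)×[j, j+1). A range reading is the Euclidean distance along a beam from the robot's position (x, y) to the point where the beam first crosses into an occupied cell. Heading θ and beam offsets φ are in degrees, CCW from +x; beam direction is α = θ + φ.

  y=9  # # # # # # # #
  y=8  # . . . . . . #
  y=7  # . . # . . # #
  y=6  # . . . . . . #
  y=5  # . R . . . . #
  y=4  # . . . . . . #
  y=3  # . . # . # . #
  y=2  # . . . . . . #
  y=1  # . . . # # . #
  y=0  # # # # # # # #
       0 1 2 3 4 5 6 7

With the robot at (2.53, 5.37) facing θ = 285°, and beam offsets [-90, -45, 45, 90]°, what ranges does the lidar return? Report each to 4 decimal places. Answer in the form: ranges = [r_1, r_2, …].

ranges = [1.5840, 3.0600, 2.8521, 4.6277]

beam 1: φ=-90°, α=195°
  direction (-0.9659, -0.2588); cell (2,5); t to first gridline: x 0.5487, y 1.4296 (then +1.0353 / +3.8637)
    (1,5) via x @ 0.5487
    (1,4) via y @ 1.4296
    (0,4) via x @ 1.5840  # hit
  → r_1 = 1.5840
beam 2: φ=-45°, α=240°
  direction (-0.5000, -0.8660); cell (2,5); t to first gridline: x 1.0600, y 0.4272 (then +2.0000 / +1.1547)
    (2,4) via y @ 0.4272
    (1,4) via x @ 1.0600
    (1,3) via y @ 1.5819
    (1,2) via y @ 2.7366
    (0,2) via x @ 3.0600  # hit
  → r_2 = 3.0600
beam 3: φ=45°, α=330°
  direction (0.8660, -0.5000); cell (2,5); t to first gridline: x 0.5427, y 0.7400 (then +1.1547 / +2.0000)
    (3,5) via x @ 0.5427
    (3,4) via y @ 0.7400
    (4,4) via x @ 1.6974
    (4,3) via y @ 2.7400
    (5,3) via x @ 2.8521  # hit
  → r_3 = 2.8521
beam 4: φ=90°, α=15°
  direction (0.9659, 0.2588); cell (2,5); t to first gridline: x 0.4866, y 2.4341 (then +1.0353 / +3.8637)
    (3,5) via x @ 0.4866
    (4,5) via x @ 1.5219
    (4,6) via y @ 2.4341
    (5,6) via x @ 2.5571
    (6,6) via x @ 3.5924
    (7,6) via x @ 4.6277  # hit
  → r_4 = 4.6277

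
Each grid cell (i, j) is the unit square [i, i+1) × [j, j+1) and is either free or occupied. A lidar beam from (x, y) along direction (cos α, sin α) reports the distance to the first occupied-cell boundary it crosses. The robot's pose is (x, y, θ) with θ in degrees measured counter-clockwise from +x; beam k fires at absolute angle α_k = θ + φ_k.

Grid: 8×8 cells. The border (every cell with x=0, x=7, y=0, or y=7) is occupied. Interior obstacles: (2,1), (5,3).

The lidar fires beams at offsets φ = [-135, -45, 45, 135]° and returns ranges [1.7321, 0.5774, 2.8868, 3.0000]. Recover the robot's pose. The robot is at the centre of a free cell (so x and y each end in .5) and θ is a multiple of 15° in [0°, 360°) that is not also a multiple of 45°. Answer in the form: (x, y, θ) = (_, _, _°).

Candidates: 34 free-cell centres × 16 headings = 544 poses. Raycast each; keep the one whose scan matches to 4 dp.
  (6.5, 3.5, 240°): beam 1 = 3.6235 ≠ 1.7321 ✗
  (6.5, 5.5, 60°): beam 1 = 1.9319 ≠ 1.7321 ✗
  (1.5, 5.5, 165°): beam 1 = 3.0000 ≠ 1.7321 ✗
  (4.5, 3.5, 240°): beam 1 = 3.6235 ≠ 1.7321 ✗
  (5.5, 4.5, 120°): beam 1 = 1.5529 ≠ 1.7321 ✗
  …
  (2.5, 2.5, 345°): r_1=1.7321, r_2=0.5774, r_3=2.8868, r_4=3.0000 — all match ✓
Unique over the lattice → pose = (2.5, 2.5, 345°).

(x, y, θ) = (2.5, 2.5, 345°)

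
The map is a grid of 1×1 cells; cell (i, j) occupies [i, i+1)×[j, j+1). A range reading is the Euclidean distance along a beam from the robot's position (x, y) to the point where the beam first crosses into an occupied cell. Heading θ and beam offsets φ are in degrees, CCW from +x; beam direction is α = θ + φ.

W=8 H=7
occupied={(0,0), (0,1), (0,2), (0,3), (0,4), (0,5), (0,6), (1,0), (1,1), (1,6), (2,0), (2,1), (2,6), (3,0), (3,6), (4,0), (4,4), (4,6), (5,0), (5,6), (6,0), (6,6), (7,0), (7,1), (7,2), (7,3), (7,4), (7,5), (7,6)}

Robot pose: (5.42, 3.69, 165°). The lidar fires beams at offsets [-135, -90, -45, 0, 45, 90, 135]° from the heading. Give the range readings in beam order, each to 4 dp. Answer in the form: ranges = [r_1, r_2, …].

ranges = [1.8244, 2.3915, 0.8400, 1.1977, 3.3800, 2.7849, 3.1061]

beam 1: φ=-135°, α=30°
  dir = (cos 30°, sin 30°) = (0.8660, 0.5000); from cell (5,3)
  next x-line at t=0.6697, next y-line at t=0.6200; Δt_x=1.1547, Δt_y=2.0000
    y: enter (5,4) at t=0.6200
    x: enter (6,4) at t=0.6697
    x: enter (7,4) at t=1.8244 ← occupied
  → r_1 = 1.8244
beam 2: φ=-90°, α=75°
  dir = (cos 75°, sin 75°) = (0.2588, 0.9659); from cell (5,3)
  next x-line at t=2.2409, next y-line at t=0.3209; Δt_x=3.8637, Δt_y=1.0353
    y: enter (5,4) at t=0.3209
    y: enter (5,5) at t=1.3562
    x: enter (6,5) at t=2.2409
    y: enter (6,6) at t=2.3915 ← occupied
  → r_2 = 2.3915
beam 3: φ=-45°, α=120°
  dir = (cos 120°, sin 120°) = (-0.5000, 0.8660); from cell (5,3)
  next x-line at t=0.8400, next y-line at t=0.3580; Δt_x=2.0000, Δt_y=1.1547
    y: enter (5,4) at t=0.3580
    x: enter (4,4) at t=0.8400 ← occupied
  → r_3 = 0.8400
beam 4: φ=0°, α=165°
  dir = (cos 165°, sin 165°) = (-0.9659, 0.2588); from cell (5,3)
  next x-line at t=0.4348, next y-line at t=1.1977; Δt_x=1.0353, Δt_y=3.8637
    x: enter (4,3) at t=0.4348
    y: enter (4,4) at t=1.1977 ← occupied
  → r_4 = 1.1977
beam 5: φ=45°, α=210°
  dir = (cos 210°, sin 210°) = (-0.8660, -0.5000); from cell (5,3)
  next x-line at t=0.4850, next y-line at t=1.3800; Δt_x=1.1547, Δt_y=2.0000
    x: enter (4,3) at t=0.4850
    y: enter (4,2) at t=1.3800
    x: enter (3,2) at t=1.6397
    x: enter (2,2) at t=2.7944
    y: enter (2,1) at t=3.3800 ← occupied
  → r_5 = 3.3800
beam 6: φ=90°, α=255°
  dir = (cos 255°, sin 255°) = (-0.2588, -0.9659); from cell (5,3)
  next x-line at t=1.6228, next y-line at t=0.7143; Δt_x=3.8637, Δt_y=1.0353
    y: enter (5,2) at t=0.7143
    x: enter (4,2) at t=1.6228
    y: enter (4,1) at t=1.7496
    y: enter (4,0) at t=2.7849 ← occupied
  → r_6 = 2.7849
beam 7: φ=135°, α=300°
  dir = (cos 300°, sin 300°) = (0.5000, -0.8660); from cell (5,3)
  next x-line at t=1.1600, next y-line at t=0.7967; Δt_x=2.0000, Δt_y=1.1547
    y: enter (5,2) at t=0.7967
    x: enter (6,2) at t=1.1600
    y: enter (6,1) at t=1.9514
    y: enter (6,0) at t=3.1061 ← occupied
  → r_7 = 3.1061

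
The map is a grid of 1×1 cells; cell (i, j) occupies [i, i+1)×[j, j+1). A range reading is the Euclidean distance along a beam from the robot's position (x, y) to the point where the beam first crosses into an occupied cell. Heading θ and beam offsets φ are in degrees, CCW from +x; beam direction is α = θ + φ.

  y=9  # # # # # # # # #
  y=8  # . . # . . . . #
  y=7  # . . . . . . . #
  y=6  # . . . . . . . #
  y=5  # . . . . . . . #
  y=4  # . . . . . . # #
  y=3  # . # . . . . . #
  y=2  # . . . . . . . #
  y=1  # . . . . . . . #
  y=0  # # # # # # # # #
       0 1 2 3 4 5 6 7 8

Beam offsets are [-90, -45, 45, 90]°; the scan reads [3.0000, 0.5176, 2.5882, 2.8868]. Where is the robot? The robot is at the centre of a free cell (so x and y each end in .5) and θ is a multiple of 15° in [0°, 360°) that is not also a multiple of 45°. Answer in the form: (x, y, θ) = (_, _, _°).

The pose lattice has 53·16 = 848 candidates. Test each by forward raycasting.
  (5.5, 8.5, 330°): beam 1 = 5.1962 ≠ 3.0000 ✗
  (3.5, 4.5, 120°): beam 1 = 5.1962 ≠ 3.0000 ✗
  (4.5, 3.5, 210°): beam 1 = 6.3509 ≠ 3.0000 ✗
  (6.5, 2.5, 285°): beam 1 = 5.6940 ≠ 3.0000 ✗
  …
  (3.5, 7.5, 120°): r_1=3.0000, r_2=0.5176, r_3=2.5882, r_4=2.8868 — all match ✓
Only this pose fits every beam.

(x, y, θ) = (3.5, 7.5, 120°)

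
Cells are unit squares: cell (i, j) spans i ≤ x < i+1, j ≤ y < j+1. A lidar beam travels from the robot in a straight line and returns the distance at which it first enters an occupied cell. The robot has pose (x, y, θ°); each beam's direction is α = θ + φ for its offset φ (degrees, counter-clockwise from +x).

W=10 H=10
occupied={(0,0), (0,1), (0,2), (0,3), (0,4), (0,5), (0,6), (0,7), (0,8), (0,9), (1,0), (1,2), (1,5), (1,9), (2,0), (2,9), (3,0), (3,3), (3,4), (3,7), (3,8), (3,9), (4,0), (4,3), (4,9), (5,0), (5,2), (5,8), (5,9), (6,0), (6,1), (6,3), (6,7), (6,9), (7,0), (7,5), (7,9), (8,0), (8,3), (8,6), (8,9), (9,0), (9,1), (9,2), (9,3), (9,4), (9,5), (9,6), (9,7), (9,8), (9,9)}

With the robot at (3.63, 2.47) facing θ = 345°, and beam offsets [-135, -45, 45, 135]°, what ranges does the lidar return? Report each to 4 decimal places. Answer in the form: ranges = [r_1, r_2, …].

beam 1: φ=-135°, α=210°
  cosα=-0.8660 sinα=-0.5000 | (3,2) | tMaxX 0.7275 tMaxY 0.9400 | tΔX 1.1547 tΔY 2.0000
    t=0.7275 [x] (2,2)
    t=0.9400 [y] (2,1)
    t=1.8822 [x] (1,1)
    t=2.9400 [y] (1,0) — stop
  → r_1 = 2.9400
beam 2: φ=-45°, α=300°
  cosα=0.5000 sinα=-0.8660 | (3,2) | tMaxX 0.7400 tMaxY 0.5427 | tΔX 2.0000 tΔY 1.1547
    t=0.5427 [y] (3,1)
    t=0.7400 [x] (4,1)
    t=1.6974 [y] (4,0) — stop
  → r_2 = 1.6974
beam 3: φ=45°, α=30°
  cosα=0.8660 sinα=0.5000 | (3,2) | tMaxX 0.4272 tMaxY 1.0600 | tΔX 1.1547 tΔY 2.0000
    t=0.4272 [x] (4,2)
    t=1.0600 [y] (4,3) — stop
  → r_3 = 1.0600
beam 4: φ=135°, α=120°
  cosα=-0.5000 sinα=0.8660 | (3,2) | tMaxX 1.2600 tMaxY 0.6120 | tΔX 2.0000 tΔY 1.1547
    t=0.6120 [y] (3,3) — stop
  → r_4 = 0.6120

ranges = [2.9400, 1.6974, 1.0600, 0.6120]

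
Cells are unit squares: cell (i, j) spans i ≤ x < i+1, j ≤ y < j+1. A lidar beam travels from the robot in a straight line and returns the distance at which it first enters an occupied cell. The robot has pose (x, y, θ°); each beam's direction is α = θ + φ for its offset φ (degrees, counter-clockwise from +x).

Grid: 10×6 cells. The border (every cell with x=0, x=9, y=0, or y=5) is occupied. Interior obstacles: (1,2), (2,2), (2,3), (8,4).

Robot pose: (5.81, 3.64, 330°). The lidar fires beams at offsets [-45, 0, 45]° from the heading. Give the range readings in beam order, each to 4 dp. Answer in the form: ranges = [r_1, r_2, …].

beam 1: φ=-45°, α=285°
  d=(0.2588,-0.9659)  start (5,3)  tX=0.7341 tY=0.6626  stride 1/|dx|=3.8637 1/|dy|=1.0353
    cross y-line → (5,2), t=0.6626
    cross x-line → (6,2), t=0.7341
    cross y-line → (6,1), t=1.6979
    cross y-line → (6,0), t=2.7331 (wall)
  → r_1 = 2.7331
beam 2: φ=0°, α=330°
  d=(0.8660,-0.5000)  start (5,3)  tX=0.2194 tY=1.2800  stride 1/|dx|=1.1547 1/|dy|=2.0000
    cross x-line → (6,3), t=0.2194
    cross y-line → (6,2), t=1.2800
    cross x-line → (7,2), t=1.3741
    cross x-line → (8,2), t=2.5288
    cross y-line → (8,1), t=3.2800
    cross x-line → (9,1), t=3.6835 (wall)
  → r_2 = 3.6835
beam 3: φ=45°, α=15°
  d=(0.9659,0.2588)  start (5,3)  tX=0.1967 tY=1.3909  stride 1/|dx|=1.0353 1/|dy|=3.8637
    cross x-line → (6,3), t=0.1967
    cross x-line → (7,3), t=1.2320
    cross y-line → (7,4), t=1.3909
    cross x-line → (8,4), t=2.2673 (wall)
  → r_3 = 2.2673

ranges = [2.7331, 3.6835, 2.2673]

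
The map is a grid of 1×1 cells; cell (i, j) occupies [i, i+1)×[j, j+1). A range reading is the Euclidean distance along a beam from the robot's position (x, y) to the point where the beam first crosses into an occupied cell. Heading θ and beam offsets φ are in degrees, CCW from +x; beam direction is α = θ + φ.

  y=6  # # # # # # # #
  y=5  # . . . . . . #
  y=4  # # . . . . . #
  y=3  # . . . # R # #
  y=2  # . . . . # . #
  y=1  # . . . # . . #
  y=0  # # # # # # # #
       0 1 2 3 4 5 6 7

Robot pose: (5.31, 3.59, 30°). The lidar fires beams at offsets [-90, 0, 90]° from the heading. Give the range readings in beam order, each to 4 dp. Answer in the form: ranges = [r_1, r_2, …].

ranges = [0.6813, 0.7967, 2.7828]

beam 1: φ=-90°, α=300°
  cosα=0.5000 sinα=-0.8660 | (5,3) | tMaxX 1.3800 tMaxY 0.6813 | tΔX 2.0000 tΔY 1.1547
    t=0.6813 [y] (5,2) — stop
  → r_1 = 0.6813
beam 2: φ=0°, α=30°
  cosα=0.8660 sinα=0.5000 | (5,3) | tMaxX 0.7967 tMaxY 0.8200 | tΔX 1.1547 tΔY 2.0000
    t=0.7967 [x] (6,3) — stop
  → r_2 = 0.7967
beam 3: φ=90°, α=120°
  cosα=-0.5000 sinα=0.8660 | (5,3) | tMaxX 0.6200 tMaxY 0.4734 | tΔX 2.0000 tΔY 1.1547
    t=0.4734 [y] (5,4)
    t=0.6200 [x] (4,4)
    t=1.6281 [y] (4,5)
    t=2.6200 [x] (3,5)
    t=2.7828 [y] (3,6) — stop
  → r_3 = 2.7828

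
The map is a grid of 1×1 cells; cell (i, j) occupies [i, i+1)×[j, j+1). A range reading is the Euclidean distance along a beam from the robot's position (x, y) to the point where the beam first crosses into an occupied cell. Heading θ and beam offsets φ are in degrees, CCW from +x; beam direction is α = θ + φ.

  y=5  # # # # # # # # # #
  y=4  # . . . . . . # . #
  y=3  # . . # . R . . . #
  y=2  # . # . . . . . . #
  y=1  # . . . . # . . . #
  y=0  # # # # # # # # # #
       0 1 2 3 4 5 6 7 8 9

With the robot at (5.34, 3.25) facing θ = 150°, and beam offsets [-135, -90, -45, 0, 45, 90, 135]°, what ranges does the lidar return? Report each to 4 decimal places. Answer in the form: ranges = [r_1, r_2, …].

ranges = [3.7891, 2.0207, 1.8117, 3.5000, 2.4225, 2.5981, 1.2941]

beam 1: φ=-135°, α=15°
  d=(0.9659,0.2588)  start (5,3)  tX=0.6833 tY=2.8978  stride 1/|dx|=1.0353 1/|dy|=3.8637
    cross x-line → (6,3), t=0.6833
    cross x-line → (7,3), t=1.7186
    cross x-line → (8,3), t=2.7538
    cross y-line → (8,4), t=2.8978
    cross x-line → (9,4), t=3.7891 (wall)
  → r_1 = 3.7891
beam 2: φ=-90°, α=60°
  d=(0.5000,0.8660)  start (5,3)  tX=1.3200 tY=0.8660  stride 1/|dx|=2.0000 1/|dy|=1.1547
    cross y-line → (5,4), t=0.8660
    cross x-line → (6,4), t=1.3200
    cross y-line → (6,5), t=2.0207 (wall)
  → r_2 = 2.0207
beam 3: φ=-45°, α=105°
  d=(-0.2588,0.9659)  start (5,3)  tX=1.3137 tY=0.7765  stride 1/|dx|=3.8637 1/|dy|=1.0353
    cross y-line → (5,4), t=0.7765
    cross x-line → (4,4), t=1.3137
    cross y-line → (4,5), t=1.8117 (wall)
  → r_3 = 1.8117
beam 4: φ=0°, α=150°
  d=(-0.8660,0.5000)  start (5,3)  tX=0.3926 tY=1.5000  stride 1/|dx|=1.1547 1/|dy|=2.0000
    cross x-line → (4,3), t=0.3926
    cross y-line → (4,4), t=1.5000
    cross x-line → (3,4), t=1.5473
    cross x-line → (2,4), t=2.7020
    cross y-line → (2,5), t=3.5000 (wall)
  → r_4 = 3.5000
beam 5: φ=45°, α=195°
  d=(-0.9659,-0.2588)  start (5,3)  tX=0.3520 tY=0.9659  stride 1/|dx|=1.0353 1/|dy|=3.8637
    cross x-line → (4,3), t=0.3520
    cross y-line → (4,2), t=0.9659
    cross x-line → (3,2), t=1.3873
    cross x-line → (2,2), t=2.4225 (wall)
  → r_5 = 2.4225
beam 6: φ=90°, α=240°
  d=(-0.5000,-0.8660)  start (5,3)  tX=0.6800 tY=0.2887  stride 1/|dx|=2.0000 1/|dy|=1.1547
    cross y-line → (5,2), t=0.2887
    cross x-line → (4,2), t=0.6800
    cross y-line → (4,1), t=1.4434
    cross y-line → (4,0), t=2.5981 (wall)
  → r_6 = 2.5981
beam 7: φ=135°, α=285°
  d=(0.2588,-0.9659)  start (5,3)  tX=2.5500 tY=0.2588  stride 1/|dx|=3.8637 1/|dy|=1.0353
    cross y-line → (5,2), t=0.2588
    cross y-line → (5,1), t=1.2941 (wall)
  → r_7 = 1.2941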